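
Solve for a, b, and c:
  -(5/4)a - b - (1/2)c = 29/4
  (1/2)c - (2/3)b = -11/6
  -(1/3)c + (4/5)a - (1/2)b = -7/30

a = -3, b = -1, c = -5

Row-reduce the augmented matrix:
R1 ← R1 / (-5/4).
R3 ← R3 − 4/5·R1.
R2 ← R2 / (-2/3).
R1 ← R1 − 4/5·R2.
R3 ← R3 + 57/50·R2.
R3 ← R3 / (-181/120).
R1 ← R1 − 1·R3.
R2 ← R2 + 3/4·R3.
Reading off the reduced rows gives a = -3, b = -1, c = -5.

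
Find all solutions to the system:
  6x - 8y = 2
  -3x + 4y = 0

Row-reduce:
R1 ← R1 / (6).
R2 ← R2 + 3·R1.
Row 2 reduces to 0 = 1, a contradiction. The system is inconsistent.

no solution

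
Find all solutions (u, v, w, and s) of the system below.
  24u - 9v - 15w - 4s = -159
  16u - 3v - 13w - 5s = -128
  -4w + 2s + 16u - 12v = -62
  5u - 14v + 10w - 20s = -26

infinitely many solutions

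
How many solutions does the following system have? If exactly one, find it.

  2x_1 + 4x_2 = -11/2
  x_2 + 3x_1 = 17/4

From equation 2: x_2 = 17/4 − 3·x_1.
Substitute into equation 1 and solve: x_1 = 9/4.
Then x_2 = -5/2.

x_1 = 9/4, x_2 = -5/2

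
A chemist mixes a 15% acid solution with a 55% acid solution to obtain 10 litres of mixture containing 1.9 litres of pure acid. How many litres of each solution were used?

Let a = litres of solution A, b = litres of solution B.
  a + b = 10
  (3/20)a + (11/20)b = 19/10
Row-reduce the augmented matrix:
R2 ← R2 − 3/20·R1.
R2 ← R2 / (2/5).
R1 ← R1 − 1·R2.
Reading off the reduced rows gives a = 9, b = 1.

litres of solution A: 9, litres of solution B: 1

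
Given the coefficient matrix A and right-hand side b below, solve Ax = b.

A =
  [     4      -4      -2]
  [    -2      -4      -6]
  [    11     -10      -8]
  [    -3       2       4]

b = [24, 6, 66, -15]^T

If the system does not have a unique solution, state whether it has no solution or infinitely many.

no solution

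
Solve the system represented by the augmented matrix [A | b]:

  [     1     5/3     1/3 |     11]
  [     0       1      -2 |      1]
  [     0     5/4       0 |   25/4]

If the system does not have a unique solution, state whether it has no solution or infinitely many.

x_1 = 2, x_2 = 5, x_3 = 2

Row-reduce the augmented matrix:
R1 ← R1 − 5/3·R2.
R3 ← R3 − 5/4·R2.
R3 ← R3 / (5/2).
R1 ← R1 − 11/3·R3.
R2 ← R2 + 2·R3.
Reading off the reduced rows gives x_1 = 2, x_2 = 5, x_3 = 2.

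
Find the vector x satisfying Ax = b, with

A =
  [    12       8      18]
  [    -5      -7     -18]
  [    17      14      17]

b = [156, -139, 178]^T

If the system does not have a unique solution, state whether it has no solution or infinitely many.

Row-reduce the augmented matrix:
R1 ← R1 / (12).
R2 ← R2 + 5·R1.
R3 ← R3 − 17·R1.
R2 ← R2 / (-11/3).
R1 ← R1 − 2/3·R2.
R3 ← R3 − 8/3·R2.
R3 ← R3 / (-355/22).
R1 ← R1 + 9/22·R3.
R2 ← R2 − 63/22·R3.
Reading off the reduced rows gives x_1 = 2, x_2 = 3, x_3 = 6.

x_1 = 2, x_2 = 3, x_3 = 6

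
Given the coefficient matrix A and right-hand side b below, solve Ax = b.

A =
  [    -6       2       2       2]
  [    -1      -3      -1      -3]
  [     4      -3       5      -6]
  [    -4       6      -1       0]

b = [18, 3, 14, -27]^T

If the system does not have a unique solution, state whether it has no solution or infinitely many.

x_1 = -2, x_2 = -5, x_3 = 5, x_4 = 3

Row-reduce the augmented matrix:
R1 ← R1 / (-6).
R2 ← R2 + 1·R1.
R3 ← R3 − 4·R1.
R4 ← R4 + 4·R1.
R2 ← R2 / (-10/3).
R1 ← R1 + 1/3·R2.
R3 ← R3 + 5/3·R2.
R4 ← R4 − 14/3·R2.
R3 ← R3 / (7).
R1 ← R1 + 1/5·R3.
R2 ← R2 − 2/5·R3.
R4 ← R4 + 21/5·R3.
R4 ← R4 / (-39/5).
R1 ← R1 + 3/35·R4.
R2 ← R2 − 41/35·R4.
R3 ← R3 + 3/7·R4.
Reading off the reduced rows gives x_1 = -2, x_2 = -5, x_3 = 5, x_4 = 3.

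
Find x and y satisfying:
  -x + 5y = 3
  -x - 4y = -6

Row-reduce the augmented matrix:
R1 ← R1 / (-1).
R2 ← R2 + 1·R1.
R2 ← R2 / (-9).
R1 ← R1 + 5·R2.
Reading off the reduced rows gives x = 2, y = 1.

x = 2, y = 1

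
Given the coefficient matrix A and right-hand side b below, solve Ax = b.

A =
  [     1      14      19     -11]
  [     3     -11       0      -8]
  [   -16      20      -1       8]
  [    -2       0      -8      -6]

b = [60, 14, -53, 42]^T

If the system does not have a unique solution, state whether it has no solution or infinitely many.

x_1 = 6, x_2 = 4, x_3 = -3, x_4 = -5

Row-reduce the augmented matrix:
R2 ← R2 − 3·R1.
R3 ← R3 + 16·R1.
R4 ← R4 + 2·R1.
R2 ← R2 / (-53).
R1 ← R1 − 14·R2.
R3 ← R3 − 244·R2.
R4 ← R4 − 28·R2.
R3 ← R3 / (2151/53).
R1 ← R1 − 209/53·R3.
R2 ← R2 − 57/53·R3.
R4 ← R4 + 6/53·R3.
R4 ← R4 / (-10712/717).
R1 ← R1 − 1601/2151·R4.
R2 ← R2 − 667/717·R4.
R3 ← R3 + 2804/2151·R4.
Reading off the reduced rows gives x_1 = 6, x_2 = 4, x_3 = -3, x_4 = -5.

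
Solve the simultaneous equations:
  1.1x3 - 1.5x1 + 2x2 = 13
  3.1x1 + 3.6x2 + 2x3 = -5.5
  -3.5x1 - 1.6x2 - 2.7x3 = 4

x1 = -5, x2 = 0, x3 = 5

Row-reduce the augmented matrix:
R1 ← R1 / (-3/2).
R2 ← R2 − 31/10·R1.
R3 ← R3 + 7/2·R1.
R2 ← R2 / (116/15).
R1 ← R1 + 4/3·R2.
R3 ← R3 + 94/15·R2.
R3 ← R3 / (-5231/2900).
R1 ← R1 − 1/290·R3.
R2 ← R2 − 641/1160·R3.
Reading off the reduced rows gives x1 = -5, x2 = 0, x3 = 5.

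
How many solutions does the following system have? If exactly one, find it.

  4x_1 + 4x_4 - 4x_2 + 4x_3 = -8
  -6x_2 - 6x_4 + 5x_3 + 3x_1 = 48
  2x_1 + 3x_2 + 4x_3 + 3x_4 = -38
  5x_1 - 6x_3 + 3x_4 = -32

Row-reduce the augmented matrix:
R1 ← R1 / (4).
R2 ← R2 − 3·R1.
R3 ← R3 − 2·R1.
R4 ← R4 − 5·R1.
R2 ← R2 / (-3).
R1 ← R1 + 1·R2.
R3 ← R3 − 5·R2.
R4 ← R4 − 5·R2.
R3 ← R3 / (16/3).
R1 ← R1 − 1/3·R3.
R2 ← R2 + 2/3·R3.
R4 ← R4 + 23/3·R3.
R4 ← R4 / (-297/8).
R1 ← R1 − 39/8·R4.
R2 ← R2 − 5/4·R4.
R3 ← R3 + 21/8·R4.
Reading off the reduced rows gives x_1 = -4, x_2 = -6, x_3 = 0, x_4 = -4.

x_1 = -4, x_2 = -6, x_3 = 0, x_4 = -4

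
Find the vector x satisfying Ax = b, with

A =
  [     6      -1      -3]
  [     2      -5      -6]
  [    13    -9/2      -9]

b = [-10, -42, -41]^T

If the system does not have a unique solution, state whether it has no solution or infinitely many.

Row-reduce:
R1 ← R1 / (6).
R2 ← R2 − 2·R1.
R3 ← R3 − 13·R1.
R2 ← R2 / (-14/3).
R1 ← R1 + 1/6·R2.
R3 ← R3 + 7/3·R2.
Rank is 2 with 3 unknowns, leaving x_3 free.

infinitely many solutions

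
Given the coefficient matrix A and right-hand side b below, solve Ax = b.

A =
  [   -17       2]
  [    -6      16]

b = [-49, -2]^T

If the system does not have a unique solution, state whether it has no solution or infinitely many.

Row-reduce the augmented matrix:
R1 ← R1 / (-17).
R2 ← R2 + 6·R1.
R2 ← R2 / (260/17).
R1 ← R1 + 2/17·R2.
Reading off the reduced rows gives x_1 = 3, x_2 = 1.

x_1 = 3, x_2 = 1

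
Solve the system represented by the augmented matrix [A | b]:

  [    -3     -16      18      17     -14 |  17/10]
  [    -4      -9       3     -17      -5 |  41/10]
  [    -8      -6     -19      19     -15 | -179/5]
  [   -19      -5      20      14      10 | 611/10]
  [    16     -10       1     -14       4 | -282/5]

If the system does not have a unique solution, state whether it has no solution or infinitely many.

x_1 = -12/5, x_2 = 5/2, x_3 = 2, x_4 = -1/2, x_5 = -1/2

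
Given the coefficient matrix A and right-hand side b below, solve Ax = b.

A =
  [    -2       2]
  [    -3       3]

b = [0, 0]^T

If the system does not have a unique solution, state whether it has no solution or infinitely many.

infinitely many solutions

Row-reduce:
R1 ← R1 / (-2).
R2 ← R2 + 3·R1.
Rank is 1 with 2 unknowns, leaving x_2 free.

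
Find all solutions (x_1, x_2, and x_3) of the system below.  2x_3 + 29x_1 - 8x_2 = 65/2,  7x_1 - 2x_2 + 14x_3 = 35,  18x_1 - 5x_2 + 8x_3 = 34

Row-reduce:
R1 ← R1 / (29).
R2 ← R2 − 7·R1.
R3 ← R3 − 18·R1.
R2 ← R2 / (-2/29).
R1 ← R1 + 8/29·R2.
R3 ← R3 + 1/29·R2.
Row 3 reduces to 0 = 1/4, a contradiction. The system is inconsistent.

no solution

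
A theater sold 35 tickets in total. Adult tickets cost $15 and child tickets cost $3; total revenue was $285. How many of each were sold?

Let a = adult tickets, c = child tickets.
  a + c = 35
  15a + 3c = 285
Row-reduce the augmented matrix:
R2 ← R2 − 15·R1.
R2 ← R2 / (-12).
R1 ← R1 − 1·R2.
Reading off the reduced rows gives a = 15, c = 20.

adult tickets: 15, child tickets: 20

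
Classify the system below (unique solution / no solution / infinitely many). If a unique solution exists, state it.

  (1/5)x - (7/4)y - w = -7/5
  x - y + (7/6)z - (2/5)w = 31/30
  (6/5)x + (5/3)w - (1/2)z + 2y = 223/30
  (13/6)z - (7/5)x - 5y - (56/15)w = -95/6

no solution

Row-reduce:
R1 ← R1 / (1/5).
R2 ← R2 − 1·R1.
R3 ← R3 − 6/5·R1.
R4 ← R4 + 7/5·R1.
R2 ← R2 / (31/4).
R1 ← R1 + 35/4·R2.
R3 ← R3 − 25/2·R2.
R4 ← R4 + 69/4·R2.
R3 ← R3 / (-443/186).
R1 ← R1 − 245/186·R3.
R2 ← R2 − 14/93·R3.
R4 ← R4 − 443/93·R3.
Row 4 reduces to 0 = -2, a contradiction. The system is inconsistent.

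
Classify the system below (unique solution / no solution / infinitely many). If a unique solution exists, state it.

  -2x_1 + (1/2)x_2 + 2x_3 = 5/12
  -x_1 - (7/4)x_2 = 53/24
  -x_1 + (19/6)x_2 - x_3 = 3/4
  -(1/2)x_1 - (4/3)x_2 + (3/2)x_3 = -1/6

Row-reduce the augmented matrix:
R1 ← R1 / (-2).
R2 ← R2 + 1·R1.
R3 ← R3 + 1·R1.
R4 ← R4 + 1/2·R1.
R2 ← R2 / (-2).
R1 ← R1 + 1/4·R2.
R3 ← R3 − 35/12·R2.
R4 ← R4 + 35/24·R2.
R3 ← R3 / (-83/24).
R1 ← R1 + 7/8·R3.
R2 ← R2 − 1/2·R3.
R4 ← R4 − 83/48·R3.
R4 reduces to 0 = 0, so the extra equation is consistent.
Reading off the reduced rows gives x_1 = -4/3, x_2 = -1/2, x_3 = -1.

x_1 = -4/3, x_2 = -1/2, x_3 = -1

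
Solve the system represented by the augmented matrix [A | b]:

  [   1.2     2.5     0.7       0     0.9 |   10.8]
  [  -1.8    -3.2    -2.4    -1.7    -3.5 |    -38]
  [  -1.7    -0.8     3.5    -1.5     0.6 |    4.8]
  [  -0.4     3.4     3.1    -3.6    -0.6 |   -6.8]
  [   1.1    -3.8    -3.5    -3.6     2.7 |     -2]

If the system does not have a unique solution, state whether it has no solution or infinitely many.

x_1 = 5, x_2 = -1, x_3 = 4, x_4 = 3, x_5 = 5

Row-reduce the augmented matrix:
R1 ← R1 / (6/5).
R2 ← R2 + 9/5·R1.
R3 ← R3 + 17/10·R1.
R4 ← R4 + 2/5·R1.
R5 ← R5 − 11/10·R1.
R2 ← R2 / (11/20).
R1 ← R1 − 25/12·R2.
R3 ← R3 − 329/120·R2.
R4 ← R4 − 127/30·R2.
R5 ← R5 + 731/120·R2.
R3 ← R3 / (3703/330).
R1 ← R1 − 188/33·R3.
R2 ← R2 + 27/11·R3.
R4 ← R4 − 4529/330·R3.
R5 ← R5 + 6301/330·R3.
R4 ← R4 / (10103/10580).
R1 ← R1 − 21467/7406·R4.
R2 ← R2 + 11593/7406·R4.
R3 ← R3 − 4603/7406·R4.
R5 ← R5 + 391091/37030·R4.
R5 ← R5 / (626520/70721).
R1 ← R1 + 5001/70721·R5.
R2 ← R2 − 16557/70721·R5.
R3 ← R3 − 40368/70721·R5.
R4 ← R4 − 8963/10103·R5.
Reading off the reduced rows gives x_1 = 5, x_2 = -1, x_3 = 4, x_4 = 3, x_5 = 5.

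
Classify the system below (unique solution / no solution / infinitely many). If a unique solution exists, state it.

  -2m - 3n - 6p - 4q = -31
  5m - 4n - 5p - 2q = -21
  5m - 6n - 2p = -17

infinitely many solutions

Row-reduce:
R1 ← R1 / (-2).
R2 ← R2 − 5·R1.
R3 ← R3 − 5·R1.
R2 ← R2 / (-23/2).
R1 ← R1 − 3/2·R2.
R3 ← R3 + 27/2·R2.
R3 ← R3 / (149/23).
R1 ← R1 − 9/23·R3.
R2 ← R2 − 40/23·R3.
Rank is 3 with 4 unknowns, leaving q free.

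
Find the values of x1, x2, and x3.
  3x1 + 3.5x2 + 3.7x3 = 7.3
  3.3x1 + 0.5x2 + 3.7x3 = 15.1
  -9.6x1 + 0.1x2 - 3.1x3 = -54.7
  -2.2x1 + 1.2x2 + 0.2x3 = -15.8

x1 = 6, x2 = -2, x3 = -1

Row-reduce the augmented matrix:
R1 ← R1 / (3).
R2 ← R2 − 33/10·R1.
R3 ← R3 + 48/5·R1.
R4 ← R4 + 11/5·R1.
R2 ← R2 / (-67/20).
R1 ← R1 − 7/6·R2.
R3 ← R3 − 113/10·R2.
R4 ← R4 − 113/30·R2.
R3 ← R3 / (12549/1675).
R1 ← R1 − 74/67·R3.
R2 ← R2 − 37/335·R3.
R4 ← R4 − 4183/1675·R3.
R4 reduces to 0 = 0, so the extra equation is consistent.
Reading off the reduced rows gives x1 = 6, x2 = -2, x3 = -1.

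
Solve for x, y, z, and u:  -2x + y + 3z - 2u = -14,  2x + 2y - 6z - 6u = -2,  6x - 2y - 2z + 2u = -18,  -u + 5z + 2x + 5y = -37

x = -6, y = 2, z = -6, u = 5

Row-reduce the augmented matrix:
R1 ← R1 / (-2).
R2 ← R2 − 2·R1.
R3 ← R3 − 6·R1.
R4 ← R4 − 2·R1.
R2 ← R2 / (3).
R1 ← R1 + 1/2·R2.
R3 ← R3 − 1·R2.
R4 ← R4 − 6·R2.
R3 ← R3 / (8).
R1 ← R1 + 2·R3.
R2 ← R2 + 1·R3.
R4 ← R4 − 14·R3.
R4 ← R4 / (46/3).
R1 ← R1 + 2/3·R4.
R2 ← R2 + 17/6·R4.
R3 ← R3 + 1/6·R4.
Reading off the reduced rows gives x = -6, y = 2, z = -6, u = 5.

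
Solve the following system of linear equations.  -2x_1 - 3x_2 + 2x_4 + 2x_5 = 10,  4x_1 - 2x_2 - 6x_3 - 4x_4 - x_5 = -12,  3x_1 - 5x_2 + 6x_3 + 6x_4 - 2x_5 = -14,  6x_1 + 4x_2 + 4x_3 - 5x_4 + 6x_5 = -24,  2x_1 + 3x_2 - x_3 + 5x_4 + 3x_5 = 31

x_1 = -2, x_2 = 2, x_3 = -3, x_4 = 4, x_5 = 2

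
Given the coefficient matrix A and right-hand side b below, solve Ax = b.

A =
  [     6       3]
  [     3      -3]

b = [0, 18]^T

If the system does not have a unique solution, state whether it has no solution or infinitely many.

x_1 = 2, x_2 = -4

Row-reduce the augmented matrix:
R1 ← R1 / (6).
R2 ← R2 − 3·R1.
R2 ← R2 / (-9/2).
R1 ← R1 − 1/2·R2.
Reading off the reduced rows gives x_1 = 2, x_2 = -4.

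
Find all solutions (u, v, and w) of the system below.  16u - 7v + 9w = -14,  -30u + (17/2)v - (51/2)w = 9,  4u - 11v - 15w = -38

Row-reduce:
R1 ← R1 / (16).
R2 ← R2 + 30·R1.
R3 ← R3 − 4·R1.
R2 ← R2 / (-37/8).
R1 ← R1 + 7/16·R2.
R3 ← R3 + 37/4·R2.
Rank is 2 with 3 unknowns, leaving w free.

infinitely many solutions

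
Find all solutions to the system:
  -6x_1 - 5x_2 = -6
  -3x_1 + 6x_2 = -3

Row-reduce the augmented matrix:
R1 ← R1 / (-6).
R2 ← R2 + 3·R1.
R2 ← R2 / (17/2).
R1 ← R1 − 5/6·R2.
Reading off the reduced rows gives x_1 = 1, x_2 = 0.

x_1 = 1, x_2 = 0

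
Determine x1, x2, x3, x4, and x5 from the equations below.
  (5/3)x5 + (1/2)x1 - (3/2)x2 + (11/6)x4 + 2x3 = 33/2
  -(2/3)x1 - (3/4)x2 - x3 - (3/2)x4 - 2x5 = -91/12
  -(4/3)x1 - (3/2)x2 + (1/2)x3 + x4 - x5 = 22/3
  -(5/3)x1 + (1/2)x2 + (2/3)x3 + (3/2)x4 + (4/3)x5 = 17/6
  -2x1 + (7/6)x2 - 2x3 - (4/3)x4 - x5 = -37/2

Row-reduce the augmented matrix:
R1 ← R1 / (1/2).
R2 ← R2 + 2/3·R1.
R3 ← R3 + 4/3·R1.
R4 ← R4 + 5/3·R1.
R5 ← R5 + 2·R1.
R2 ← R2 / (-11/4).
R1 ← R1 + 3·R2.
R3 ← R3 + 11/2·R2.
R4 ← R4 + 9/2·R2.
R5 ← R5 + 29/6·R2.
R3 ← R3 / (5/2).
R1 ← R1 − 24/11·R3.
R2 ← R2 + 20/33·R3.
R4 ← R4 − 152/33·R3.
R5 ← R5 − 304/99·R3.
R4 ← R4 / (-1291/990).
R1 ← R1 + 47/55·R4.
R2 ← R2 − 62/99·R4.
R3 ← R3 − 8/5·R4.
R5 ← R5 + 851/1485·R4.
R5 ← R5 / (13393/11619).
R1 ← R1 + 234/1291·R5.
R2 ← R2 − 4360/3873·R5.
R3 ← R3 − 3130/1291·R5.
R4 ← R4 + 988/1291·R5.
Reading off the reduced rows gives x1 = 2, x2 = -1, x3 = 5, x4 = 4, x5 = -2.

x1 = 2, x2 = -1, x3 = 5, x4 = 4, x5 = -2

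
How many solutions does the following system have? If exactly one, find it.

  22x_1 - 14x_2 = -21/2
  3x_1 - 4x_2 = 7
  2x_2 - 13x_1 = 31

no solution

Row-reduce:
R1 ← R1 / (22).
R2 ← R2 − 3·R1.
R3 ← R3 + 13·R1.
R2 ← R2 / (-23/11).
R1 ← R1 + 7/11·R2.
R3 ← R3 + 69/11·R2.
Row 3 reduces to 0 = -1/2, a contradiction. The system is inconsistent.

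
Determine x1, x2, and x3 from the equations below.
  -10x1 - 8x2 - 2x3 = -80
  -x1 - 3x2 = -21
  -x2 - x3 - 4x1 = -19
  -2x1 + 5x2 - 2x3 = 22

x1 = 3, x2 = 6, x3 = 1

Row-reduce the augmented matrix:
R1 ← R1 / (-10).
R2 ← R2 + 1·R1.
R3 ← R3 + 4·R1.
R4 ← R4 + 2·R1.
R2 ← R2 / (-11/5).
R1 ← R1 − 4/5·R2.
R3 ← R3 − 11/5·R2.
R4 ← R4 − 33/5·R2.
Swap R3 and R4.
R3 ← R3 / (-1).
R1 ← R1 − 3/11·R3.
R2 ← R2 + 1/11·R3.
R4 reduces to 0 = 0, so the extra equation is consistent.
Reading off the reduced rows gives x1 = 3, x2 = 6, x3 = 1.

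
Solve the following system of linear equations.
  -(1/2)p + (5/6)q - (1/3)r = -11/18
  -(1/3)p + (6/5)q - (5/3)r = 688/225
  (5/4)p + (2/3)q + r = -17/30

p = 2, q = -3/5, r = -8/3

Row-reduce the augmented matrix:
R1 ← R1 / (-1/2).
R2 ← R2 + 1/3·R1.
R3 ← R3 − 5/4·R1.
R2 ← R2 / (29/45).
R1 ← R1 + 5/3·R2.
R3 ← R3 − 11/4·R2.
R3 ← R3 / (2203/348).
R1 ← R1 + 89/29·R3.
R2 ← R2 + 65/29·R3.
Reading off the reduced rows gives p = 2, q = -3/5, r = -8/3.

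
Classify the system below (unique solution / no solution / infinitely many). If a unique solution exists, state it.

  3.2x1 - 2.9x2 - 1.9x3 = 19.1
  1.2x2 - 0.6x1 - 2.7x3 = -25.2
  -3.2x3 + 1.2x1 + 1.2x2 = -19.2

Row-reduce the augmented matrix:
R1 ← R1 / (16/5).
R2 ← R2 + 3/5·R1.
R3 ← R3 − 6/5·R1.
R2 ← R2 / (21/32).
R1 ← R1 + 29/32·R2.
R3 ← R3 − 183/80·R2.
R3 ← R3 / (1429/175).
R1 ← R1 + 337/70·R3.
R2 ← R2 + 163/35·R3.
Reading off the reduced rows gives x1 = 5, x2 = -5, x3 = 6.

x1 = 5, x2 = -5, x3 = 6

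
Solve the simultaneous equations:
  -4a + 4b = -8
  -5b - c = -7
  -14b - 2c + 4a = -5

no solution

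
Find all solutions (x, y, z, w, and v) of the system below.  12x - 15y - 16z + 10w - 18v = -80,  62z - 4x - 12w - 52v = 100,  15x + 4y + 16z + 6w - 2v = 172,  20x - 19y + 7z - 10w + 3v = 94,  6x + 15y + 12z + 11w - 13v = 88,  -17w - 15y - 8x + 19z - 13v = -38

Row-reduce the augmented matrix:
R1 ← R1 / (12).
R2 ← R2 + 4·R1.
R3 ← R3 − 15·R1.
R4 ← R4 − 20·R1.
R5 ← R5 − 6·R1.
R6 ← R6 + 8·R1.
R2 ← R2 / (-5).
R1 ← R1 + 5/4·R2.
R3 ← R3 − 91/4·R2.
R4 ← R4 − 6·R2.
R5 ← R5 − 45/2·R2.
R6 ← R6 + 25·R2.
R3 ← R3 / (1763/6).
R1 ← R1 + 31/2·R3.
R2 ← R2 + 34/3·R3.
R4 ← R4 − 305/3·R3.
R5 ← R5 − 275·R3.
R6 ← R6 + 275·R3.
R4 ← R4 / (-186646/8815).
R1 ← R1 − 5086/8815·R4.
R2 ← R2 + 338/8815·R4.
R3 ← R3 + 1378/8815·R4.
R5 ← R5 − 17611/1763·R4.
R6 ← R6 + 17611/1763·R4.
R5 ← R5 / (-2750493/186646).
R1 ← R1 − 136059/93323·R5.
R2 ← R2 − 198375/93323·R5.
R3 ← R3 + 110113/93323·R5.
R4 ← R4 + 419741/186646·R5.
R6 ← R6 − 2750493/186646·R5.
R6 reduces to 0 = 0, so the extra equation is consistent.
Reading off the reduced rows gives x = 4, y = 0, z = 6, w = 4, v = 4.

x = 4, y = 0, z = 6, w = 4, v = 4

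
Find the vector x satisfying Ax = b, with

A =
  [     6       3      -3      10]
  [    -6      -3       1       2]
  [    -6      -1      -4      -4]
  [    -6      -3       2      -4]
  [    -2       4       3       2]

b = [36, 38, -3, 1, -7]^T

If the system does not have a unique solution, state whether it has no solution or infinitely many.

Row-reduce the augmented matrix:
R1 ← R1 / (6).
R2 ← R2 + 6·R1.
R3 ← R3 + 6·R1.
R4 ← R4 + 6·R1.
R5 ← R5 + 2·R1.
Swap R2 and R3.
R2 ← R2 / (2).
R1 ← R1 − 1/2·R2.
R5 ← R5 − 5·R2.
R3 ← R3 / (-2).
R1 ← R1 − 5/4·R3.
R2 ← R2 + 7/2·R3.
R4 ← R4 + 1·R3.
R5 ← R5 − 39/2·R3.
Swap R4 and R5.
R4 ← R4 / (322/3).
R1 ← R1 − 23/3·R4.
R2 ← R2 + 18·R4.
R3 ← R3 + 6·R4.
R5 reduces to 0 = 0, so the extra equation is consistent.
Reading off the reduced rows gives x_1 = -2, x_2 = -5, x_3 = -1, x_4 = 6.

x_1 = -2, x_2 = -5, x_3 = -1, x_4 = 6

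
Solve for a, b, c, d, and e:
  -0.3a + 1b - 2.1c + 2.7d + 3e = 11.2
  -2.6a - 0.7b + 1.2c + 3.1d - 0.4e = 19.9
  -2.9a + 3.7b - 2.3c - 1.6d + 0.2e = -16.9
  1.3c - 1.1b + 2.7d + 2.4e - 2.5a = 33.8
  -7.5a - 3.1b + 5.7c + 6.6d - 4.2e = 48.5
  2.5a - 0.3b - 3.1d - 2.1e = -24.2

a = -2, b = -2, c = 5, d = 3, e = 5

Row-reduce the augmented matrix:
R1 ← R1 / (-3/10).
R2 ← R2 + 13/5·R1.
R3 ← R3 + 29/10·R1.
R4 ← R4 + 5/2·R1.
R5 ← R5 + 15/2·R1.
R6 ← R6 − 5/2·R1.
R2 ← R2 / (-281/30).
R1 ← R1 + 10/3·R2.
R3 ← R3 + 179/30·R2.
R4 ← R4 + 283/30·R2.
R5 ← R5 + 281/10·R2.
R6 ← R6 − 241/30·R2.
R3 ← R3 / (7927/1405).
R1 ← R1 − 27/281·R3.
R2 ← R2 + 582/281·R3.
R4 ← R4 + 1037/1405·R3.
R6 ← R6 + 2421/2810·R3.
R4 ← R4 / (-102063/79270).
R1 ← R1 + 12083/7927·R4.
R2 ← R2 + 25797/7927·R4.
R3 ← R3 + 20750/7927·R4.
R6 ← R6 + 21053/79270·R4.
Swap R5 and R6.
R5 ← R5 / (-2113831/1020630).
R1 ← R1 + 333364/102063·R5.
R2 ← R2 + 261890/34021·R5.
R3 ← R3 + 718984/102063·R5.
R4 ← R4 + 191858/102063·R5.
R6 reduces to 0 = 0, so the extra equation is consistent.
Reading off the reduced rows gives a = -2, b = -2, c = 5, d = 3, e = 5.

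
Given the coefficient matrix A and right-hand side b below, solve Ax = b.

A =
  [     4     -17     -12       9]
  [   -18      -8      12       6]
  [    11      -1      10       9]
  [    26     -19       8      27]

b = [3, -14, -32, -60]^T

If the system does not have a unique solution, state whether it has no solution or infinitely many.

Row-reduce:
R1 ← R1 / (4).
R2 ← R2 + 18·R1.
R3 ← R3 − 11·R1.
R4 ← R4 − 26·R1.
R2 ← R2 / (-169/2).
R1 ← R1 + 17/4·R2.
R3 ← R3 − 183/4·R2.
R4 ← R4 − 183/2·R2.
R3 ← R3 / (3424/169).
R1 ← R1 + 150/169·R3.
R2 ← R2 − 84/169·R3.
R4 ← R4 − 6848/169·R3.
Row 4 reduces to 0 = 1, a contradiction. The system is inconsistent.

no solution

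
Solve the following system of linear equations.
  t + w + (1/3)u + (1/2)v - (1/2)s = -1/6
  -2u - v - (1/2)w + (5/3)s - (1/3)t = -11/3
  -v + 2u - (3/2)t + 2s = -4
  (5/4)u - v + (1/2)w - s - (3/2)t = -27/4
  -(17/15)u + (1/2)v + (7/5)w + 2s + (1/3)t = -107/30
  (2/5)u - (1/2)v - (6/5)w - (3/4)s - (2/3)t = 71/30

no solution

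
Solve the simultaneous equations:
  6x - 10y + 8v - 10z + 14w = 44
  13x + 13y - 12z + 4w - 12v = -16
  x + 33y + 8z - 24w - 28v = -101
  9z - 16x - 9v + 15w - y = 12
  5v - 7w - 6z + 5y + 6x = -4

no solution

Row-reduce:
R1 ← R1 / (6).
R2 ← R2 − 13·R1.
R3 ← R3 − 1·R1.
R4 ← R4 + 16·R1.
R5 ← R5 − 6·R1.
R2 ← R2 / (104/3).
R1 ← R1 + 5/3·R2.
R3 ← R3 − 104/3·R2.
R4 ← R4 + 83/3·R2.
R5 ← R5 − 15·R2.
Swap R3 and R4.
R3 ← R3 / (-1035/104).
R1 ← R1 + 125/104·R3.
R2 ← R2 − 29/104·R3.
R5 ← R5 + 19/104·R3.
Swap R4 and R5.
R4 ← R4 / (-10537/1035).
R1 ← R1 + 562/207·R4.
R2 ← R2 − 122/1035·R4.
R3 ← R3 + 3257/1035·R4.
Row 5 reduces to 0 = 3, a contradiction. The system is inconsistent.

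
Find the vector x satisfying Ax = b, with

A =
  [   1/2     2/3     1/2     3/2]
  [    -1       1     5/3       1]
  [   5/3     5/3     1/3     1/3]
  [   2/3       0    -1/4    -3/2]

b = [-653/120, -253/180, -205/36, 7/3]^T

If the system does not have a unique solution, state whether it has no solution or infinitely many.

x_1 = -9/4, x_2 = -3/5, x_3 = -1/3, x_4 = -5/2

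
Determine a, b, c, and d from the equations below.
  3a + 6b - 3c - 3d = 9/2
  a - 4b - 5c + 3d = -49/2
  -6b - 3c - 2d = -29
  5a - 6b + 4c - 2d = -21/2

Row-reduce the augmented matrix:
R1 ← R1 / (3).
R2 ← R2 − 1·R1.
R4 ← R4 − 5·R1.
R2 ← R2 / (-6).
R1 ← R1 − 2·R2.
R3 ← R3 + 6·R2.
R4 ← R4 + 16·R2.
R1 ← R1 + 7/3·R3.
R2 ← R2 − 2/3·R3.
R4 ← R4 − 59/3·R3.
R4 ← R4 / (331/3).
R1 ← R1 + 41/3·R4.
R2 ← R2 − 10/3·R4.
R3 ← R3 + 6·R4.
Reading off the reduced rows gives a = -1/2, b = 3, c = 3, d = 1.

a = -1/2, b = 3, c = 3, d = 1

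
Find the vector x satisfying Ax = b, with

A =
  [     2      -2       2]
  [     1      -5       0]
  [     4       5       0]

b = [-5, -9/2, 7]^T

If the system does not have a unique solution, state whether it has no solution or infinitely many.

Row-reduce the augmented matrix:
R1 ← R1 / (2).
R2 ← R2 − 1·R1.
R3 ← R3 − 4·R1.
R2 ← R2 / (-4).
R1 ← R1 + 1·R2.
R3 ← R3 − 9·R2.
R3 ← R3 / (-25/4).
R1 ← R1 − 5/4·R3.
R2 ← R2 − 1/4·R3.
Reading off the reduced rows gives x_1 = 1/2, x_2 = 1, x_3 = -2.

x_1 = 1/2, x_2 = 1, x_3 = -2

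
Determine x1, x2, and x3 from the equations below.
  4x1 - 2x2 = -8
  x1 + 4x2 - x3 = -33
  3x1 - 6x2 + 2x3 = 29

x1 = -5, x2 = -6, x3 = 4

Row-reduce the augmented matrix:
R1 ← R1 / (4).
R2 ← R2 − 1·R1.
R3 ← R3 − 3·R1.
R2 ← R2 / (9/2).
R1 ← R1 + 1/2·R2.
R3 ← R3 + 9/2·R2.
R1 ← R1 + 1/9·R3.
R2 ← R2 + 2/9·R3.
Reading off the reduced rows gives x1 = -5, x2 = -6, x3 = 4.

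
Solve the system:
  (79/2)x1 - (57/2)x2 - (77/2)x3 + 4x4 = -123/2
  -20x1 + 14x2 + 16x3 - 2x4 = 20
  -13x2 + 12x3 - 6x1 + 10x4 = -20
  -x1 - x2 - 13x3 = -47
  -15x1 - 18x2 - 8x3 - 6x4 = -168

no solution

Row-reduce:
R1 ← R1 / (79/2).
R2 ← R2 + 20·R1.
R3 ← R3 + 6·R1.
R4 ← R4 + 1·R1.
R5 ← R5 + 15·R1.
R2 ← R2 / (-34/79).
R1 ← R1 + 57/79·R2.
R3 ← R3 + 1369/79·R2.
R4 ← R4 + 136/79·R2.
R5 ← R5 + 2277/79·R2.
R3 ← R3 / (2496/17).
R1 ← R1 − 83/17·R3.
R2 ← R2 − 138/17·R3.
R5 ← R5 − 3593/17·R3.
Swap R4 and R5.
R4 ← R4 / (-49867/2496).
R1 ← R1 + 649/2496·R4.
R2 ← R2 + 245/416·R4.
R3 ← R3 − 163/2496·R4.
Row 5 reduces to 0 = -4, a contradiction. The system is inconsistent.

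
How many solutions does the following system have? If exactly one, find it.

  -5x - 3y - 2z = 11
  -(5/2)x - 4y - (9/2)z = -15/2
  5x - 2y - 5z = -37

Row-reduce:
R1 ← R1 / (-5).
R2 ← R2 + 5/2·R1.
R3 ← R3 − 5·R1.
R2 ← R2 / (-5/2).
R1 ← R1 − 3/5·R2.
R3 ← R3 + 5·R2.
Rank is 2 with 3 unknowns, leaving z free.

infinitely many solutions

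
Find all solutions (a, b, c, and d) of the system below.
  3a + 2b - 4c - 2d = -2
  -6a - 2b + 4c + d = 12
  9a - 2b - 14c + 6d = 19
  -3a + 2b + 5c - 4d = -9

no solution

Row-reduce:
R1 ← R1 / (3).
R2 ← R2 + 6·R1.
R3 ← R3 − 9·R1.
R4 ← R4 + 3·R1.
R2 ← R2 / (2).
R1 ← R1 − 2/3·R2.
R3 ← R3 + 8·R2.
R4 ← R4 − 4·R2.
R3 ← R3 / (-18).
R2 ← R2 + 2·R3.
R4 ← R4 − 9·R3.
Row 4 reduces to 0 = 3/2, a contradiction. The system is inconsistent.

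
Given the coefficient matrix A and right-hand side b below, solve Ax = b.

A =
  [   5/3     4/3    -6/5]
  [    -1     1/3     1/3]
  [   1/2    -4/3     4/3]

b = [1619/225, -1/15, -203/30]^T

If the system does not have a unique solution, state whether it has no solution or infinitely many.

x_1 = 1/3, x_2 = 3, x_3 = -11/5

Row-reduce the augmented matrix:
R1 ← R1 / (5/3).
R2 ← R2 + 1·R1.
R3 ← R3 − 1/2·R1.
R2 ← R2 / (17/15).
R1 ← R1 − 4/5·R2.
R3 ← R3 + 26/15·R2.
R3 ← R3 / (281/255).
R1 ← R1 + 38/85·R3.
R2 ← R2 + 29/85·R3.
Reading off the reduced rows gives x_1 = 1/3, x_2 = 3, x_3 = -11/5.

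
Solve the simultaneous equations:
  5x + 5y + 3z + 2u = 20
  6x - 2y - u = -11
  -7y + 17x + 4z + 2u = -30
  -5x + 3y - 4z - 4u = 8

Row-reduce:
R1 ← R1 / (5).
R2 ← R2 − 6·R1.
R3 ← R3 − 17·R1.
R4 ← R4 + 5·R1.
R2 ← R2 / (-8).
R1 ← R1 − 1·R2.
R3 ← R3 + 24·R2.
R4 ← R4 − 8·R2.
R3 ← R3 / (23/5).
R1 ← R1 − 3/20·R3.
R2 ← R2 − 9/20·R3.
R4 ← R4 + 23/5·R3.
Rank is 3 with 4 unknowns, leaving u free.

infinitely many solutions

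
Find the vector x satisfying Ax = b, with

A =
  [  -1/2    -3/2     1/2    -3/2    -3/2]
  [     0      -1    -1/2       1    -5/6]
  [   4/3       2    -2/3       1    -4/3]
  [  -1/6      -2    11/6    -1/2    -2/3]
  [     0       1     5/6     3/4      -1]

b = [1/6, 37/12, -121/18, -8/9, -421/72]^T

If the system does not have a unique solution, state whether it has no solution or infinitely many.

x_1 = -3/2, x_2 = -5/2, x_3 = -8/3, x_4 = 1/2, x_5 = 3/2

Row-reduce the augmented matrix:
R1 ← R1 / (-1/2).
R3 ← R3 − 4/3·R1.
R4 ← R4 + 1/6·R1.
R2 ← R2 / (-1).
R1 ← R1 − 3·R2.
R3 ← R3 + 2·R2.
R4 ← R4 + 3/2·R2.
R5 ← R5 − 1·R2.
R3 ← R3 / (5/3).
R1 ← R1 + 5/2·R3.
R2 ← R2 − 1/2·R3.
R4 ← R4 − 29/12·R3.
R5 ← R5 − 1/3·R3.
R4 ← R4 / (23/4).
R1 ← R1 + 3/2·R4.
R2 ← R2 − 1/2·R4.
R3 ← R3 + 3·R4.
R5 ← R5 − 11/4·R4.
R5 ← R5 / (-957/230).
R1 ← R1 + 383/115·R5.
R2 ← R2 − 95/69·R5.
R3 ← R3 − 131/115·R5.
R4 ← R4 − 128/115·R5.
Reading off the reduced rows gives x_1 = -3/2, x_2 = -5/2, x_3 = -8/3, x_4 = 1/2, x_5 = 3/2.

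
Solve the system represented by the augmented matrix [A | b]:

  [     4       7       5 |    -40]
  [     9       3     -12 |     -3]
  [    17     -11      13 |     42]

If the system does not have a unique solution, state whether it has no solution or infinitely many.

x_1 = 0, x_2 = -5, x_3 = -1

Row-reduce the augmented matrix:
R1 ← R1 / (4).
R2 ← R2 − 9·R1.
R3 ← R3 − 17·R1.
R2 ← R2 / (-51/4).
R1 ← R1 − 7/4·R2.
R3 ← R3 + 163/4·R2.
R3 ← R3 / (1123/17).
R1 ← R1 + 33/17·R3.
R2 ← R2 − 31/17·R3.
Reading off the reduced rows gives x_1 = 0, x_2 = -5, x_3 = -1.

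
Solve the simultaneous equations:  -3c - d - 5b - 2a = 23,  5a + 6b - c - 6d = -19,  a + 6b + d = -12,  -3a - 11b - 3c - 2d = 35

infinitely many solutions

Row-reduce:
R1 ← R1 / (-2).
R2 ← R2 − 5·R1.
R3 ← R3 − 1·R1.
R4 ← R4 + 3·R1.
R2 ← R2 / (-13/2).
R1 ← R1 − 5/2·R2.
R3 ← R3 − 7/2·R2.
R4 ← R4 + 7/2·R2.
R3 ← R3 / (-79/13).
R1 ← R1 + 23/13·R3.
R2 ← R2 − 17/13·R3.
R4 ← R4 − 79/13·R3.
Rank is 3 with 4 unknowns, leaving d free.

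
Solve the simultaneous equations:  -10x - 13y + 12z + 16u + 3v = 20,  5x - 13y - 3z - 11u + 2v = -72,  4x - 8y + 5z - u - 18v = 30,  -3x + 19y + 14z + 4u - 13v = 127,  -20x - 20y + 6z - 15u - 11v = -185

Row-reduce the augmented matrix:
R1 ← R1 / (-10).
R2 ← R2 − 5·R1.
R3 ← R3 − 4·R1.
R4 ← R4 + 3·R1.
R5 ← R5 + 20·R1.
R2 ← R2 / (-39/2).
R1 ← R1 − 13/10·R2.
R3 ← R3 + 66/5·R2.
R4 ← R4 − 229/10·R2.
R5 ← R5 − 6·R2.
R3 ← R3 / (101/13).
R1 ← R1 + 1·R3.
R2 ← R2 + 2/13·R3.
R4 ← R4 − 181/13·R3.
R5 ← R5 + 222/13·R3.
R4 ← R4 / (-8908/505).
R1 ← R1 + 426/505·R4.
R2 ← R2 − 152/505·R4.
R3 ← R3 − 483/505·R4.
R5 ← R5 + 15953/505·R4.
R5 ← R5 / (-160417/1572).
R1 ← R1 + 2915/786·R5.
R2 ← R2 + 55/393·R5.
R3 ← R3 + 595/524·R5.
R4 ← R4 + 2189/1572·R5.
Reading off the reduced rows gives x = 5, y = 3, z = 4, u = 4, v = -1.

x = 5, y = 3, z = 4, u = 4, v = -1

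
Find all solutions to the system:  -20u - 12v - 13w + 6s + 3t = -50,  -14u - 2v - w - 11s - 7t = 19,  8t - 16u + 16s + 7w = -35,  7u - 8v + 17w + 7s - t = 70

infinitely many solutions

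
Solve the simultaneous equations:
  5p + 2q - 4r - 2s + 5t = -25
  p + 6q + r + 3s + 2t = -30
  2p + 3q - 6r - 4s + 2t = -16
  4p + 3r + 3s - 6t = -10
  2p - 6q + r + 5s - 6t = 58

Row-reduce the augmented matrix:
R1 ← R1 / (5).
R2 ← R2 − 1·R1.
R3 ← R3 − 2·R1.
R4 ← R4 − 4·R1.
R5 ← R5 − 2·R1.
R2 ← R2 / (28/5).
R1 ← R1 − 2/5·R2.
R3 ← R3 − 11/5·R2.
R4 ← R4 + 8/5·R2.
R5 ← R5 + 34/5·R2.
R3 ← R3 / (-143/28).
R1 ← R1 + 13/14·R3.
R2 ← R2 − 9/28·R3.
R4 ← R4 − 47/7·R3.
R5 ← R5 − 67/14·R3.
R4 ← R4 / (-56/143).
R1 ← R1 − 2/11·R4.
R2 ← R2 − 46/143·R4.
R3 ← R3 − 127/143·R4.
R5 ← R5 − 812/143·R4.
R5 ← R5 / (-311/2).
R1 ← R1 + 15/4·R5.
R2 ← R2 + 33/4·R5.
R3 ← R3 + 185/8·R5.
R4 ← R4 − 209/8·R5.
Reading off the reduced rows gives p = -4, q = -6, r = -6, s = 6, t = -1.

p = -4, q = -6, r = -6, s = 6, t = -1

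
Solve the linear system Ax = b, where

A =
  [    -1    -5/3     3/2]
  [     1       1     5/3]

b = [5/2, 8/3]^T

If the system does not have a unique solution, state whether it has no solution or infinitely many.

Row-reduce:
R1 ← R1 / (-1).
R2 ← R2 − 1·R1.
R2 ← R2 / (-2/3).
R1 ← R1 − 5/3·R2.
Rank is 2 with 3 unknowns, leaving x_3 free.

infinitely many solutions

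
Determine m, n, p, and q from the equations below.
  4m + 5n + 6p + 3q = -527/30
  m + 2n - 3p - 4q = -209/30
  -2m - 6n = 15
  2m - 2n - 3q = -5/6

Row-reduce the augmented matrix:
R1 ← R1 / (4).
R2 ← R2 − 1·R1.
R3 ← R3 + 2·R1.
R4 ← R4 − 2·R1.
R2 ← R2 / (3/4).
R1 ← R1 − 5/4·R2.
R3 ← R3 + 7/2·R2.
R4 ← R4 + 9/2·R2.
R3 ← R3 / (-18).
R1 ← R1 − 9·R3.
R2 ← R2 + 6·R3.
R4 ← R4 + 30·R3.
R4 ← R4 / (13/9).
R1 ← R1 + 5/3·R4.
R2 ← R2 − 5/9·R4.
R3 ← R3 − 31/27·R4.
Reading off the reduced rows gives m = -1/2, n = -7/3, p = -7/5, q = 3/2.

m = -1/2, n = -7/3, p = -7/5, q = 3/2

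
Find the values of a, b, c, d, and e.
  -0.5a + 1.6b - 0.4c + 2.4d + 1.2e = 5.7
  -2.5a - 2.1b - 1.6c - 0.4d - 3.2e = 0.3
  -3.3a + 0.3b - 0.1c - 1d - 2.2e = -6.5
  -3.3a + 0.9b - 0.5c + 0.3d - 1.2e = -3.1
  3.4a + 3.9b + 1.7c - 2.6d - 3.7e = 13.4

Row-reduce the augmented matrix:
R1 ← R1 / (-1/2).
R2 ← R2 + 5/2·R1.
R3 ← R3 + 33/10·R1.
R4 ← R4 + 33/10·R1.
R5 ← R5 − 17/5·R1.
R2 ← R2 / (-101/10).
R1 ← R1 + 16/5·R2.
R3 ← R3 + 513/50·R2.
R4 ← R4 + 483/50·R2.
R5 ← R5 − 739/50·R2.
R3 ← R3 / (431/202).
R1 ← R1 − 68/101·R3.
R2 ← R2 + 4/101·R3.
R4 ← R4 − 355/202·R3.
R5 ← R5 + 439/1010·R3.
R4 ← R4 / (-797/4310).
R1 ← R1 − 1008/2155·R4.
R2 ← R2 − 2476/2155·R4.
R3 ← R3 + 4286/2155·R4.
R5 ← R5 + 57002/10775·R4.
R5 ← R5 / (-29055/1594).
R1 ← R1 − 1244/797·R5.
R2 ← R2 − 2284/797·R5.
R3 ← R3 + 3006/797·R5.
R4 ← R4 + 1366/797·R5.
Reading off the reduced rows gives a = 3, b = 2, c = -4, d = 2, e = -2.

a = 3, b = 2, c = -4, d = 2, e = -2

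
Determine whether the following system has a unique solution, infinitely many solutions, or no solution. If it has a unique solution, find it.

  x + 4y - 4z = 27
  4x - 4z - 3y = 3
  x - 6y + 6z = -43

x = -1, y = 3, z = -4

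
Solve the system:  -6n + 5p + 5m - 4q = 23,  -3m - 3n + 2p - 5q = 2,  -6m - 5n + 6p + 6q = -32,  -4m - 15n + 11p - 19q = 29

Row-reduce:
R1 ← R1 / (5).
R2 ← R2 + 3·R1.
R3 ← R3 + 6·R1.
R4 ← R4 + 4·R1.
R2 ← R2 / (-33/5).
R1 ← R1 + 6/5·R2.
R3 ← R3 + 61/5·R2.
R4 ← R4 + 99/5·R2.
R3 ← R3 / (91/33).
R1 ← R1 − 1/11·R3.
R2 ← R2 + 25/33·R3.
Rank is 3 with 4 unknowns, leaving q free.

infinitely many solutions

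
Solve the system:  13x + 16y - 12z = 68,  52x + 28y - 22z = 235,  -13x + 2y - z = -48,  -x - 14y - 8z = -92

no solution

Row-reduce:
R1 ← R1 / (13).
R2 ← R2 − 52·R1.
R3 ← R3 + 13·R1.
R4 ← R4 + 1·R1.
R2 ← R2 / (-36).
R1 ← R1 − 16/13·R2.
R3 ← R3 − 18·R2.
R4 ← R4 + 166/13·R2.
Swap R3 and R4.
R3 ← R3 / (-2123/117).
R1 ← R1 + 4/117·R3.
R2 ← R2 + 13/18·R3.
Row 4 reduces to 0 = 3/2, a contradiction. The system is inconsistent.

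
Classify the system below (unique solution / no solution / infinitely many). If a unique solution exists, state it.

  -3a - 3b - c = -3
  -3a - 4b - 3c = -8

Row-reduce:
R1 ← R1 / (-3).
R2 ← R2 + 3·R1.
R2 ← R2 / (-1).
R1 ← R1 − 1·R2.
Rank is 2 with 3 unknowns, leaving c free.

infinitely many solutions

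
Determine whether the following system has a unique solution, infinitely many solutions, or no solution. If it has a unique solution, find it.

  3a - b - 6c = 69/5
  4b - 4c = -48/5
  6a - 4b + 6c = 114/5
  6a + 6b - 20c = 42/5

a = 12/5, b = -3, c = -3/5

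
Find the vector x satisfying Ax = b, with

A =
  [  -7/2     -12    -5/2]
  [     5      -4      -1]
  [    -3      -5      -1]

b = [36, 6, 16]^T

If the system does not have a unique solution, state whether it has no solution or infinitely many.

no solution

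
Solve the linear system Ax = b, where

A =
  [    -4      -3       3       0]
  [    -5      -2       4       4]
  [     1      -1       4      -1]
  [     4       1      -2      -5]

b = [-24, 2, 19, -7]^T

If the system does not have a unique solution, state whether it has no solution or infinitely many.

x_1 = 6, x_2 = 6, x_3 = 6, x_4 = 5

Row-reduce the augmented matrix:
R1 ← R1 / (-4).
R2 ← R2 + 5·R1.
R3 ← R3 − 1·R1.
R4 ← R4 − 4·R1.
R2 ← R2 / (7/4).
R1 ← R1 − 3/4·R2.
R3 ← R3 + 7/4·R2.
R4 ← R4 + 2·R2.
R3 ← R3 / (5).
R1 ← R1 + 6/7·R3.
R2 ← R2 − 1/7·R3.
R4 ← R4 − 9/7·R3.
R4 ← R4 / (-6/5).
R1 ← R1 + 6/5·R4.
R2 ← R2 − 11/5·R4.
R3 ← R3 − 3/5·R4.
Reading off the reduced rows gives x_1 = 6, x_2 = 6, x_3 = 6, x_4 = 5.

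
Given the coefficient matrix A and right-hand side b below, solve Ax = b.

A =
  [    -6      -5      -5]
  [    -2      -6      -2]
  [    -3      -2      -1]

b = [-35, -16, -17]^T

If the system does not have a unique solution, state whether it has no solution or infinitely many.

Row-reduce the augmented matrix:
R1 ← R1 / (-6).
R2 ← R2 + 2·R1.
R3 ← R3 + 3·R1.
R2 ← R2 / (-13/3).
R1 ← R1 − 5/6·R2.
R3 ← R3 − 1/2·R2.
R3 ← R3 / (19/13).
R1 ← R1 − 10/13·R3.
R2 ← R2 − 1/13·R3.
Reading off the reduced rows gives x_1 = 5, x_2 = 1, x_3 = 0.

x_1 = 5, x_2 = 1, x_3 = 0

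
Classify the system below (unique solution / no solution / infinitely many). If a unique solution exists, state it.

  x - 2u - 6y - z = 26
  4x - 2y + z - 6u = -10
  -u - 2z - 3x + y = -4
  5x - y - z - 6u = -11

x = 0, y = -5, z = -2, u = 3

Row-reduce the augmented matrix:
R2 ← R2 − 4·R1.
R3 ← R3 + 3·R1.
R4 ← R4 − 5·R1.
R2 ← R2 / (22).
R1 ← R1 + 6·R2.
R3 ← R3 + 17·R2.
R4 ← R4 − 29·R2.
R3 ← R3 / (-25/22).
R1 ← R1 − 4/11·R3.
R2 ← R2 − 5/22·R3.
R4 ← R4 + 57/22·R3.
R4 ← R4 / (69/5).
R1 ← R1 + 16/5·R4.
R2 ← R2 + 1·R4.
R3 ← R3 − 24/5·R4.
Reading off the reduced rows gives x = 0, y = -5, z = -2, u = 3.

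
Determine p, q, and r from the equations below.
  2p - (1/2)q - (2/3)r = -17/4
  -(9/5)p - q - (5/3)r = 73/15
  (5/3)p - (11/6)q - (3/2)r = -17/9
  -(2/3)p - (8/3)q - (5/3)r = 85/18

p = -7/3, q = -3/2, r = 1/2

Row-reduce the augmented matrix:
R1 ← R1 / (2).
R2 ← R2 + 9/5·R1.
R3 ← R3 − 5/3·R1.
R4 ← R4 + 2/3·R1.
R2 ← R2 / (-29/20).
R1 ← R1 + 1/4·R2.
R3 ← R3 + 17/12·R2.
R4 ← R4 + 17/6·R2.
R3 ← R3 / (221/174).
R1 ← R1 − 5/87·R3.
R2 ← R2 − 136/87·R3.
R4 ← R4 − 221/87·R3.
R4 reduces to 0 = 0, so the extra equation is consistent.
Reading off the reduced rows gives p = -7/3, q = -3/2, r = 1/2.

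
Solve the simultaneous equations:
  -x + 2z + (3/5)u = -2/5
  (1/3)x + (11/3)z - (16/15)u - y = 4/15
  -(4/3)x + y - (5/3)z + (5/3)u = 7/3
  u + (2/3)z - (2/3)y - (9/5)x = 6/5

Row-reduce:
R1 ← R1 / (-1).
R2 ← R2 − 1/3·R1.
R3 ← R3 + 4/3·R1.
R4 ← R4 + 9/5·R1.
R2 ← R2 / (-1).
R3 ← R3 − 1·R2.
R4 ← R4 + 2/3·R2.
Swap R3 and R4.
R3 ← R3 / (-262/45).
R1 ← R1 + 2·R3.
R2 ← R2 + 13/3·R3.
Row 4 reduces to 0 = 3, a contradiction. The system is inconsistent.

no solution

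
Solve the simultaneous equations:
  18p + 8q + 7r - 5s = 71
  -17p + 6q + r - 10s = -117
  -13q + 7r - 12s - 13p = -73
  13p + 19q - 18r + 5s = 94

Row-reduce the augmented matrix:
R1 ← R1 / (18).
R2 ← R2 + 17·R1.
R3 ← R3 + 13·R1.
R4 ← R4 − 13·R1.
R2 ← R2 / (122/9).
R1 ← R1 − 4/9·R2.
R3 ← R3 + 65/9·R2.
R4 ← R4 − 119/9·R2.
R3 ← R3 / (3931/244).
R1 ← R1 − 17/122·R3.
R2 ← R2 − 137/244·R3.
R4 ← R4 + 7437/244·R3.
R4 ← R4 / (-84134/3931).
R1 ← R1 − 1603/3931·R4.
R2 ← R2 + 1056/3931·R4.
R3 ← R3 + 5723/3931·R4.
Reading off the reduced rows gives p = 6, q = -2, r = -3, s = 0.

p = 6, q = -2, r = -3, s = 0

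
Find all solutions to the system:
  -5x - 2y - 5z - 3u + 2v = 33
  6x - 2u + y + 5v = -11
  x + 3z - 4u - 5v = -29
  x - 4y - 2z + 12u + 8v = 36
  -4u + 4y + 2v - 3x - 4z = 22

Row-reduce:
R1 ← R1 / (-5).
R2 ← R2 − 6·R1.
R3 ← R3 − 1·R1.
R4 ← R4 − 1·R1.
R5 ← R5 + 3·R1.
R2 ← R2 / (-7/5).
R1 ← R1 − 2/5·R2.
R3 ← R3 + 2/5·R2.
R4 ← R4 + 22/5·R2.
R5 ← R5 − 26/5·R2.
R3 ← R3 / (26/7).
R1 ← R1 + 5/7·R3.
R2 ← R2 − 30/7·R3.
R4 ← R4 − 111/7·R3.
R5 ← R5 + 163/7·R3.
R4 ← R4 / (1087/26).
R1 ← R1 + 41/26·R4.
R2 ← R2 − 97/13·R4.
R3 ← R3 + 21/26·R4.
R5 ← R5 + 1087/26·R4.
Rank is 4 with 5 unknowns, leaving v free.

infinitely many solutions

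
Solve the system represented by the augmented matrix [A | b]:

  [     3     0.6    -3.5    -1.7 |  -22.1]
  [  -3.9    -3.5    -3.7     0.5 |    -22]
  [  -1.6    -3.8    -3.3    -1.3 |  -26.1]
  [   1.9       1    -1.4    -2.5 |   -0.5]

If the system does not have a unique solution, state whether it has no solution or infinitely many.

x_1 = -5, x_2 = 6, x_3 = 5, x_4 = -4

Row-reduce the augmented matrix:
R1 ← R1 / (3).
R2 ← R2 + 39/10·R1.
R3 ← R3 + 8/5·R1.
R4 ← R4 − 19/10·R1.
R2 ← R2 / (-68/25).
R1 ← R1 − 1/5·R2.
R3 ← R3 + 87/25·R2.
R4 ← R4 − 31/50·R2.
R3 ← R3 / (4397/816).
R1 ← R1 + 1447/816·R3.
R2 ← R2 − 825/272·R3.
R4 ← R4 + 8681/8160·R3.
R4 ← R4 / (-199716/109925).
R1 ← R1 + 15359/21985·R4.
R2 ← R2 − 2811/4397·R4.
R3 ← R3 + 77/21985·R4.
Reading off the reduced rows gives x_1 = -5, x_2 = 6, x_3 = 5, x_4 = -4.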